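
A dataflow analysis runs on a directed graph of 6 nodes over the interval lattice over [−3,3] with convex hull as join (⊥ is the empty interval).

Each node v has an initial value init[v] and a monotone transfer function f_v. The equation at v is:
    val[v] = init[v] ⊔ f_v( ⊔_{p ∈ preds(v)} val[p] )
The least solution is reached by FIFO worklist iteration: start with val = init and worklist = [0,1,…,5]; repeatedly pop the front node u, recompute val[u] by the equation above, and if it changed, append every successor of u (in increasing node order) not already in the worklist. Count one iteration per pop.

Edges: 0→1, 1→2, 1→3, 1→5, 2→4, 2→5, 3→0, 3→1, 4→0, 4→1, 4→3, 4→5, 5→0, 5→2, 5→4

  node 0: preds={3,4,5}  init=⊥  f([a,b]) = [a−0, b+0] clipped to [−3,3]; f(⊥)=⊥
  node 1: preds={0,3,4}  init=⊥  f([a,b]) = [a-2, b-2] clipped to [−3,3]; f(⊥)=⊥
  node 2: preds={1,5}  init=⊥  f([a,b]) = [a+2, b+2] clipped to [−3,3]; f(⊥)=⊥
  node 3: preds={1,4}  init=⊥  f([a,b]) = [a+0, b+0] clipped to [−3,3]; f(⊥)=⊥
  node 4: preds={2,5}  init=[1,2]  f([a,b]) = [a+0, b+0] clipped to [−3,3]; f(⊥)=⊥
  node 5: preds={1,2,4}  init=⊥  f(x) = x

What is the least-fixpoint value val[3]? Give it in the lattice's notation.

[-3,3]

Iteration log — 20 steps:
  step 1. node 0  ⊔preds=[1,2]  new=[1,2]  old=⊥  +wl: 
  step 2. node 1  ⊔preds=[1,2]  new=[-1,0]  old=⊥  +wl: 
  step 3. node 2  ⊔preds=[-1,0]  new=[1,2]  old=⊥  +wl: 
  step 4. node 3  ⊔preds=[-1,2]  new=[-1,2]  old=⊥  +wl: 0,1
  step 5. node 4  ⊔preds=[1,2]  new=[1,2]  stable
  step 6. node 5  ⊔preds=[-1,2]  new=[-1,2]  old=⊥  +wl: 2,4
  step 7. node 0  ⊔preds=[-1,2]  new=[-1,2]  old=[1,2]  +wl: 
  step 8. node 1  ⊔preds=[-1,2]  new=[-3,0]  old=[-1,0]  +wl: 3,5
  step 9. node 2  ⊔preds=[-3,2]  new=[-1,3]  old=[1,2]  +wl: 
  step 10. node 4  ⊔preds=[-1,3]  new=[-1,3]  old=[1,2]  +wl: 0,1
  step 11. node 3  ⊔preds=[-3,3]  new=[-3,3]  old=[-1,2]  +wl: 
  step 12. node 5  ⊔preds=[-3,3]  new=[-3,3]  old=[-1,2]  +wl: 2,4
  step 13. node 0  ⊔preds=[-3,3]  new=[-3,3]  old=[-1,2]  +wl: 
  step 14. node 1  ⊔preds=[-3,3]  new=[-3,1]  old=[-3,0]  +wl: 3,5
  step 15. node 2  ⊔preds=[-3,3]  new=[-1,3]  stable
  step 16. node 4  ⊔preds=[-3,3]  new=[-3,3]  old=[-1,3]  +wl: 0,1
  step 17. node 3  ⊔preds=[-3,3]  new=[-3,3]  stable
  step 18. node 5  ⊔preds=[-3,3]  new=[-3,3]  stable
  step 19. node 0  ⊔preds=[-3,3]  new=[-3,3]  stable
  step 20. node 1  ⊔preds=[-3,3]  new=[-3,1]  stable

Least fixpoint reached:
  node 0: [-3,3]
  node 1: [-3,1]
  node 2: [-1,3]
  node 3: [-3,3]
  node 4: [-3,3]
  node 5: [-3,3]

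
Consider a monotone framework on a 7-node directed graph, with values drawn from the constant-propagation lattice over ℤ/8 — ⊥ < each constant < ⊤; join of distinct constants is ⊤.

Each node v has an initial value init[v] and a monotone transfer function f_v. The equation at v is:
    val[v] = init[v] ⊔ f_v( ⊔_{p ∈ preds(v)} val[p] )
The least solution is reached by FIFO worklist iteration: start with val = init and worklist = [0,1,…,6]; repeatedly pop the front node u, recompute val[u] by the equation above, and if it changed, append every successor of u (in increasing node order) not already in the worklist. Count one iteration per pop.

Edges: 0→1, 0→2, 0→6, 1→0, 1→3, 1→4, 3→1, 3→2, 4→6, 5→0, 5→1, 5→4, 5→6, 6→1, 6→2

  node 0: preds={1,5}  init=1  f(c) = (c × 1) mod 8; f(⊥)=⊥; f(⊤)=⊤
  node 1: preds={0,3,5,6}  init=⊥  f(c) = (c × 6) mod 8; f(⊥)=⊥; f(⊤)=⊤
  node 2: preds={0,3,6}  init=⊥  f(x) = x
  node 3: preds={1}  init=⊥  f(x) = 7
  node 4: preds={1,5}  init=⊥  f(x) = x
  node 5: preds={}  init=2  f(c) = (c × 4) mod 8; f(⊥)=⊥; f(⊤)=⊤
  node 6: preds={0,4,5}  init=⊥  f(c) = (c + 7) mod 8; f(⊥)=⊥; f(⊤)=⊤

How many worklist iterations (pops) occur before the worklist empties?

10

Worklist (10 pops):
  #1 pop 0: in=2 → ⊤ (was 1); enqueue []
  #2 pop 1: in=⊤ → ⊤ (was ⊥); enqueue [0]
  #3 pop 2: in=⊤ → ⊤ (was ⊥); enqueue []
  #4 pop 3: in=⊤ → 7 (was ⊥); enqueue [1,2]
  #5 pop 4: in=⊤ → ⊤ (was ⊥); enqueue []
  #6 pop 5: in=⊥ → 2 (no change)
  #7 pop 6: in=⊤ → ⊤ (was ⊥); enqueue []
  #8 pop 0: in=⊤ → ⊤ (no change)
  #9 pop 1: in=⊤ → ⊤ (no change)
  #10 pop 2: in=⊤ → ⊤ (no change)

Fixpoint:
  val[0] = ⊤
  val[1] = ⊤
  val[2] = ⊤
  val[3] = 7
  val[4] = ⊤
  val[5] = 2
  val[6] = ⊤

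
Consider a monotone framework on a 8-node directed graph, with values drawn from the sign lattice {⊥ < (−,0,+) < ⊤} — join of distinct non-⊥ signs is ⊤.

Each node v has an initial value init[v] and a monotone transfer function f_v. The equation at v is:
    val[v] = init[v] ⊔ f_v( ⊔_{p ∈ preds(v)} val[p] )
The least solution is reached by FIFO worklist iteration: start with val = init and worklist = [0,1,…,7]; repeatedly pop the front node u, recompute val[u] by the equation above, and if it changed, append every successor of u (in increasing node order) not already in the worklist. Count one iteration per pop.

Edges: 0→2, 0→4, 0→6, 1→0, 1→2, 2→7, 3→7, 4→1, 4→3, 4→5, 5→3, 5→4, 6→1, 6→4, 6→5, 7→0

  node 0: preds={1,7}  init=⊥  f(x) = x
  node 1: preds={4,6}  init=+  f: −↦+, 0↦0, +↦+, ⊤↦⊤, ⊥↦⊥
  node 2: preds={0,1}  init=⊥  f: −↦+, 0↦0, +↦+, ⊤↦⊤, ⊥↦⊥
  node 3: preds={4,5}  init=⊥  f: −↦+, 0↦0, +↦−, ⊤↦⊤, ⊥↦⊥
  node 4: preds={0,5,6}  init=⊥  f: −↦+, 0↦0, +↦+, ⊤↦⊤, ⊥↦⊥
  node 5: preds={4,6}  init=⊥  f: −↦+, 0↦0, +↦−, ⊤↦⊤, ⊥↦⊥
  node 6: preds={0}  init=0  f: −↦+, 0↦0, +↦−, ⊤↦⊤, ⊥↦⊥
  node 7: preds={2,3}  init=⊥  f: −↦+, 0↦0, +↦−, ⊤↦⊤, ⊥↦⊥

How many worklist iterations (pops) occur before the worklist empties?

16

Trace (16 dequeues):
  [1] u=0 | in + | out + | prev ⊥ | push {}
  [2] u=1 | in 0 | out ⊤ | prev + | push {0}
  [3] u=2 | in ⊤ | out ⊤ | prev ⊥ | push {}
  [4] u=3 | in ⊥ | out ⊥ | ==
  [5] u=4 | in ⊤ | out ⊤ | prev ⊥ | push {1,3}
  [6] u=5 | in ⊤ | out ⊤ | prev ⊥ | push {4}
  [7] u=6 | in + | out ⊤ | prev 0 | push {5}
  [8] u=7 | in ⊤ | out ⊤ | prev ⊥ | push {}
  [9] u=0 | in ⊤ | out ⊤ | prev + | push {2,6}
  [10] u=1 | in ⊤ | out ⊤ | ==
  [11] u=3 | in ⊤ | out ⊤ | prev ⊥ | push {7}
  [12] u=4 | in ⊤ | out ⊤ | ==
  [13] u=5 | in ⊤ | out ⊤ | ==
  [14] u=2 | in ⊤ | out ⊤ | ==
  [15] u=6 | in ⊤ | out ⊤ | ==
  [16] u=7 | in ⊤ | out ⊤ | ==

Converged values:
  [0] ⊤
  [1] ⊤
  [2] ⊤
  [3] ⊤
  [4] ⊤
  [5] ⊤
  [6] ⊤
  [7] ⊤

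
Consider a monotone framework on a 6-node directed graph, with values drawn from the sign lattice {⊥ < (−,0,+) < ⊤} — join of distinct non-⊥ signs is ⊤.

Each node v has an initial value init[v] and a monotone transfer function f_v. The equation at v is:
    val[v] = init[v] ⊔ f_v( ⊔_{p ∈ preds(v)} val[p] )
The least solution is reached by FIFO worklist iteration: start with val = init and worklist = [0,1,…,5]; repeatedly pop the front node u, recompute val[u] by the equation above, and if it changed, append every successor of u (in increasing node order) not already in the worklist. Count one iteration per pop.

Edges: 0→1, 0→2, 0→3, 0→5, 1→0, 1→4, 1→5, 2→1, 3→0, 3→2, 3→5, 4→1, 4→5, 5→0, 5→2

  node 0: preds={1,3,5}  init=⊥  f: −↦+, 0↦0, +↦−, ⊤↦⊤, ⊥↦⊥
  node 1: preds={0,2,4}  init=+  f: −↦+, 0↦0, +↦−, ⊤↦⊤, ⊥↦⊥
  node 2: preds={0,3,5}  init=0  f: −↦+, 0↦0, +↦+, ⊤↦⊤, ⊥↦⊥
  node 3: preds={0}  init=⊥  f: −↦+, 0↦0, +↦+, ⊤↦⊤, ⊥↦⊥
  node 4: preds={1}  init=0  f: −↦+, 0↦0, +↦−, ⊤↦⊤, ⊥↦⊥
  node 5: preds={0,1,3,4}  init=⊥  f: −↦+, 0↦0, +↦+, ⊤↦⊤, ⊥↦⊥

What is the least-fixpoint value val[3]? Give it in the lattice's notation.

⊤

Worklist (13 pops):
  #1 pop 0: in=+ → − (was ⊥); enqueue []
  #2 pop 1: in=⊤ → ⊤ (was +); enqueue [0]
  #3 pop 2: in=− → ⊤ (was 0); enqueue [1]
  #4 pop 3: in=− → + (was ⊥); enqueue [2]
  #5 pop 4: in=⊤ → ⊤ (was 0); enqueue []
  #6 pop 5: in=⊤ → ⊤ (was ⊥); enqueue []
  #7 pop 0: in=⊤ → ⊤ (was −); enqueue [3,5]
  #8 pop 1: in=⊤ → ⊤ (no change)
  #9 pop 2: in=⊤ → ⊤ (no change)
  #10 pop 3: in=⊤ → ⊤ (was +); enqueue [0,2]
  #11 pop 5: in=⊤ → ⊤ (no change)
  #12 pop 0: in=⊤ → ⊤ (no change)
  #13 pop 2: in=⊤ → ⊤ (no change)

Fixpoint:
  val[0] = ⊤
  val[1] = ⊤
  val[2] = ⊤
  val[3] = ⊤
  val[4] = ⊤
  val[5] = ⊤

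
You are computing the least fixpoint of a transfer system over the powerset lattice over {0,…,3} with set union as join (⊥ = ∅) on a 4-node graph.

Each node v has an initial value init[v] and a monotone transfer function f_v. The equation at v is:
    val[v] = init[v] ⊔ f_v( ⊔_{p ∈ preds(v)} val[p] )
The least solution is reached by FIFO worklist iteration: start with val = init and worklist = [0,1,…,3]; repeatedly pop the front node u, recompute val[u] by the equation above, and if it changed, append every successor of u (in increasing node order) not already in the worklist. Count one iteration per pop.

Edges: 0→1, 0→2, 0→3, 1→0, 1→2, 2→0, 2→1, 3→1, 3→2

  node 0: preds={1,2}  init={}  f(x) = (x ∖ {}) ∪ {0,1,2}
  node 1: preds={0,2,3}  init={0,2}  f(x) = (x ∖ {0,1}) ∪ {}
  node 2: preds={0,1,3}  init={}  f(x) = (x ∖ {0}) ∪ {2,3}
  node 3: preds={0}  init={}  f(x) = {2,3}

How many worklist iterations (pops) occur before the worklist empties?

Trace (9 dequeues):
  [1] u=0 | in {0,2} | out {0,1,2} | prev {} | push {}
  [2] u=1 | in {0,1,2} | out {0,2} | ==
  [3] u=2 | in {0,1,2} | out {1,2,3} | prev {} | push {0,1}
  [4] u=3 | in {0,1,2} | out {2,3} | prev {} | push {2}
  [5] u=0 | in {0,1,2,3} | out {0,1,2,3} | prev {0,1,2} | push {3}
  [6] u=1 | in {0,1,2,3} | out {0,2,3} | prev {0,2} | push {0}
  [7] u=2 | in {0,1,2,3} | out {1,2,3} | ==
  [8] u=3 | in {0,1,2,3} | out {2,3} | ==
  [9] u=0 | in {0,1,2,3} | out {0,1,2,3} | ==

Converged values:
  [0] {0,1,2,3}
  [1] {0,2,3}
  [2] {1,2,3}
  [3] {2,3}

9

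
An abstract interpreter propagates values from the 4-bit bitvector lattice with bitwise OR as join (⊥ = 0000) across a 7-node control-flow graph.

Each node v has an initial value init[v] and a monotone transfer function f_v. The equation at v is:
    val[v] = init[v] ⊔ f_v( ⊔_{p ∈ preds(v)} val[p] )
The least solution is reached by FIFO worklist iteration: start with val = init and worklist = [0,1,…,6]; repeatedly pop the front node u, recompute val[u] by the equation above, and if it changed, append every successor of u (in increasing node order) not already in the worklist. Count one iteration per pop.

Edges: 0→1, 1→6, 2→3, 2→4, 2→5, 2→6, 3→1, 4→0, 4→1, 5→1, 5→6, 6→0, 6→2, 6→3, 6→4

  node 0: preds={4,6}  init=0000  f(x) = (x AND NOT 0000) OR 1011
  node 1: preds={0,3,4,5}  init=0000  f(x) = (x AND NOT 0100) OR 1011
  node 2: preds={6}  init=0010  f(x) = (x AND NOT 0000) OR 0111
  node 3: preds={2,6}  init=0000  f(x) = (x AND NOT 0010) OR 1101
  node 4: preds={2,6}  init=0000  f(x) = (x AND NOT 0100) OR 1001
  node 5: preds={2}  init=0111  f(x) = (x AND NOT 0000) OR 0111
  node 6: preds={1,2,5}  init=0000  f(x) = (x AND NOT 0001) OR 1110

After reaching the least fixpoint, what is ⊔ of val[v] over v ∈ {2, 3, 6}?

Worklist (16 pops):
  #1 pop 0: in=0000 → 1011 (was 0000); enqueue []
  #2 pop 1: in=1111 → 1011 (was 0000); enqueue []
  #3 pop 2: in=0000 → 0111 (was 0010); enqueue []
  #4 pop 3: in=0111 → 1101 (was 0000); enqueue [1]
  #5 pop 4: in=0111 → 1011 (was 0000); enqueue [0]
  #6 pop 5: in=0111 → 0111 (no change)
  #7 pop 6: in=1111 → 1110 (was 0000); enqueue [2,3,4]
  #8 pop 1: in=1111 → 1011 (no change)
  #9 pop 0: in=1111 → 1111 (was 1011); enqueue [1]
  #10 pop 2: in=1110 → 1111 (was 0111); enqueue [5,6]
  #11 pop 3: in=1111 → 1101 (no change)
  #12 pop 4: in=1111 → 1011 (no change)
  #13 pop 1: in=1111 → 1011 (no change)
  #14 pop 5: in=1111 → 1111 (was 0111); enqueue [1]
  #15 pop 6: in=1111 → 1110 (no change)
  #16 pop 1: in=1111 → 1011 (no change)

Fixpoint:
  val[0] = 1111
  val[1] = 1011
  val[2] = 1111
  val[3] = 1101
  val[4] = 1011
  val[5] = 1111
  val[6] = 1110

1111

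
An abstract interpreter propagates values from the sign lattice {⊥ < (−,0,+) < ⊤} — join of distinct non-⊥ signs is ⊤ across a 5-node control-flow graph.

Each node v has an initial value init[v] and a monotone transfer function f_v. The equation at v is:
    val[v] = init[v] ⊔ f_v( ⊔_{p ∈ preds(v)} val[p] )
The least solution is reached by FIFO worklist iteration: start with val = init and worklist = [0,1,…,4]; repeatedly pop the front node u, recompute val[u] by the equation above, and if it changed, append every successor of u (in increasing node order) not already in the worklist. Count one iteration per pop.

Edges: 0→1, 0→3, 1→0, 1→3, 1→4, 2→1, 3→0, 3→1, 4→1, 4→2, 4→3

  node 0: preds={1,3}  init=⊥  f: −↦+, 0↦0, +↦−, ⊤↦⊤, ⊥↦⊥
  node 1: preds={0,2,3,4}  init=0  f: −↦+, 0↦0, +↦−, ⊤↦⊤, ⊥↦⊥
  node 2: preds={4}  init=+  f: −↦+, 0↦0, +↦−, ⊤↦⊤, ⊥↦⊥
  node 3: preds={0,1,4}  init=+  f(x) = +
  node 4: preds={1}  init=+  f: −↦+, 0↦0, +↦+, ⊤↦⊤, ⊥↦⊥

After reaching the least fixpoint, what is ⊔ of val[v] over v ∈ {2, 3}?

Worklist (9 pops):
  #1 pop 0: in=⊤ → ⊤ (was ⊥); enqueue []
  #2 pop 1: in=⊤ → ⊤ (was 0); enqueue [0]
  #3 pop 2: in=+ → ⊤ (was +); enqueue [1]
  #4 pop 3: in=⊤ → + (no change)
  #5 pop 4: in=⊤ → ⊤ (was +); enqueue [2,3]
  #6 pop 0: in=⊤ → ⊤ (no change)
  #7 pop 1: in=⊤ → ⊤ (no change)
  #8 pop 2: in=⊤ → ⊤ (no change)
  #9 pop 3: in=⊤ → + (no change)

Fixpoint:
  val[0] = ⊤
  val[1] = ⊤
  val[2] = ⊤
  val[3] = +
  val[4] = ⊤

⊤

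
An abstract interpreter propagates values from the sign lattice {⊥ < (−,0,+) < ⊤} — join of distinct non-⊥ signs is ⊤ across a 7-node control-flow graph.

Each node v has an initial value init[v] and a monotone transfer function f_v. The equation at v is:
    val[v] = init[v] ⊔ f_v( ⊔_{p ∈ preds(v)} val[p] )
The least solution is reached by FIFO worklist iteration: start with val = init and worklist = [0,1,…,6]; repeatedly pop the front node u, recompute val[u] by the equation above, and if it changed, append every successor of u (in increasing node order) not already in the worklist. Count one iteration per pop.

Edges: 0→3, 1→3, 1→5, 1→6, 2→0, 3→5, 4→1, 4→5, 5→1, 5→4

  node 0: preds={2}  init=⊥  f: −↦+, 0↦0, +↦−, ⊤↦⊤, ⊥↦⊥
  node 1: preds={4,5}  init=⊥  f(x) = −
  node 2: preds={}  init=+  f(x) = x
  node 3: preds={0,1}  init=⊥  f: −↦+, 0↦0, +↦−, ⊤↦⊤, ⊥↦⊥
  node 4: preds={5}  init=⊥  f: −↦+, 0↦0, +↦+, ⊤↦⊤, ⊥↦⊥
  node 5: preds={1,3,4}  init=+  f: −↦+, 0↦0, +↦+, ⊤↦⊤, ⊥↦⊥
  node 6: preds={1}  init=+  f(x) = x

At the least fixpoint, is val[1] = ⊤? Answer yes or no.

Trace (11 dequeues):
  [1] u=0 | in + | out − | prev ⊥ | push {}
  [2] u=1 | in + | out − | prev ⊥ | push {}
  [3] u=2 | in ⊥ | out + | ==
  [4] u=3 | in − | out + | prev ⊥ | push {}
  [5] u=4 | in + | out + | prev ⊥ | push {1}
  [6] u=5 | in ⊤ | out ⊤ | prev + | push {4}
  [7] u=6 | in − | out ⊤ | prev + | push {}
  [8] u=1 | in ⊤ | out − | ==
  [9] u=4 | in ⊤ | out ⊤ | prev + | push {1,5}
  [10] u=1 | in ⊤ | out − | ==
  [11] u=5 | in ⊤ | out ⊤ | ==

Converged values:
  [0] −
  [1] −
  [2] +
  [3] +
  [4] ⊤
  [5] ⊤
  [6] ⊤

no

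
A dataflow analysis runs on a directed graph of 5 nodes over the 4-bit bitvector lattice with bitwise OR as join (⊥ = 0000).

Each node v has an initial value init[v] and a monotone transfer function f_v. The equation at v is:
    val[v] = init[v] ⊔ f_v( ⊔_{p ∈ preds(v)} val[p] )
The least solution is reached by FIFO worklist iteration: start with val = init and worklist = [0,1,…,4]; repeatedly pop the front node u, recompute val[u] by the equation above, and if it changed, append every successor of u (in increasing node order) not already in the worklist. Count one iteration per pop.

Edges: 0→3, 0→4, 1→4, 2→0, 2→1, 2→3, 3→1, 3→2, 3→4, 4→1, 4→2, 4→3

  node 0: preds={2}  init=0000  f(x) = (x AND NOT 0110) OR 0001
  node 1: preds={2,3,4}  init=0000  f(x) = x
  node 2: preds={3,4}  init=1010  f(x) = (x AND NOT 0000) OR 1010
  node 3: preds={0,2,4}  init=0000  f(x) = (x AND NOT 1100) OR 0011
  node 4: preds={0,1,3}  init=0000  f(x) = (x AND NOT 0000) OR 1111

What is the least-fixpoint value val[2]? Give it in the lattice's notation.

1111

Worklist (11 pops):
  #1 pop 0: in=1010 → 1001 (was 0000); enqueue []
  #2 pop 1: in=1010 → 1010 (was 0000); enqueue []
  #3 pop 2: in=0000 → 1010 (no change)
  #4 pop 3: in=1011 → 0011 (was 0000); enqueue [1,2]
  #5 pop 4: in=1011 → 1111 (was 0000); enqueue [3]
  #6 pop 1: in=1111 → 1111 (was 1010); enqueue [4]
  #7 pop 2: in=1111 → 1111 (was 1010); enqueue [0,1]
  #8 pop 3: in=1111 → 0011 (no change)
  #9 pop 4: in=1111 → 1111 (no change)
  #10 pop 0: in=1111 → 1001 (no change)
  #11 pop 1: in=1111 → 1111 (no change)

Fixpoint:
  val[0] = 1001
  val[1] = 1111
  val[2] = 1111
  val[3] = 0011
  val[4] = 1111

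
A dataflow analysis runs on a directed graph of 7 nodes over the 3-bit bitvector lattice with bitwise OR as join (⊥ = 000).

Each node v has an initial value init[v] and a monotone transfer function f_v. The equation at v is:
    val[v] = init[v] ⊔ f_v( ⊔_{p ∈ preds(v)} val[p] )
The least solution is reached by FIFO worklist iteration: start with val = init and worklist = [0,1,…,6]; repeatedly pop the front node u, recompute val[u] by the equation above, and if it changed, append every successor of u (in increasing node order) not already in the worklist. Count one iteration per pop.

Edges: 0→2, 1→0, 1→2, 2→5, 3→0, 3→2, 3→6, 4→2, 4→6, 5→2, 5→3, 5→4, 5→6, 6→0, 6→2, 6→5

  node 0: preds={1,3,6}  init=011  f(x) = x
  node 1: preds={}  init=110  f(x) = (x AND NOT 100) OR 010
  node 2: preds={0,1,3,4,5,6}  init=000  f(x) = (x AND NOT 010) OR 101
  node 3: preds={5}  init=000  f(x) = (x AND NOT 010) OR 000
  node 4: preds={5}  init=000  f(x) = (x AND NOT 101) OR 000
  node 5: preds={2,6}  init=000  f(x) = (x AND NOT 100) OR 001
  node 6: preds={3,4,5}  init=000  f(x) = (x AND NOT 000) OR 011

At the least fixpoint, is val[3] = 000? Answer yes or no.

no

Trace (18 dequeues):
  [1] u=0 | in 110 | out 111 | prev 011 | push {}
  [2] u=1 | in 000 | out 110 | ==
  [3] u=2 | in 111 | out 101 | prev 000 | push {}
  [4] u=3 | in 000 | out 000 | ==
  [5] u=4 | in 000 | out 000 | ==
  [6] u=5 | in 101 | out 001 | prev 000 | push {2,3,4}
  [7] u=6 | in 001 | out 011 | prev 000 | push {0,5}
  [8] u=2 | in 111 | out 101 | ==
  [9] u=3 | in 001 | out 001 | prev 000 | push {2,6}
  [10] u=4 | in 001 | out 000 | ==
  [11] u=0 | in 111 | out 111 | ==
  [12] u=5 | in 111 | out 011 | prev 001 | push {3,4}
  [13] u=2 | in 111 | out 101 | ==
  [14] u=6 | in 011 | out 011 | ==
  [15] u=3 | in 011 | out 001 | ==
  [16] u=4 | in 011 | out 010 | prev 000 | push {2,6}
  [17] u=2 | in 111 | out 101 | ==
  [18] u=6 | in 011 | out 011 | ==

Converged values:
  [0] 111
  [1] 110
  [2] 101
  [3] 001
  [4] 010
  [5] 011
  [6] 011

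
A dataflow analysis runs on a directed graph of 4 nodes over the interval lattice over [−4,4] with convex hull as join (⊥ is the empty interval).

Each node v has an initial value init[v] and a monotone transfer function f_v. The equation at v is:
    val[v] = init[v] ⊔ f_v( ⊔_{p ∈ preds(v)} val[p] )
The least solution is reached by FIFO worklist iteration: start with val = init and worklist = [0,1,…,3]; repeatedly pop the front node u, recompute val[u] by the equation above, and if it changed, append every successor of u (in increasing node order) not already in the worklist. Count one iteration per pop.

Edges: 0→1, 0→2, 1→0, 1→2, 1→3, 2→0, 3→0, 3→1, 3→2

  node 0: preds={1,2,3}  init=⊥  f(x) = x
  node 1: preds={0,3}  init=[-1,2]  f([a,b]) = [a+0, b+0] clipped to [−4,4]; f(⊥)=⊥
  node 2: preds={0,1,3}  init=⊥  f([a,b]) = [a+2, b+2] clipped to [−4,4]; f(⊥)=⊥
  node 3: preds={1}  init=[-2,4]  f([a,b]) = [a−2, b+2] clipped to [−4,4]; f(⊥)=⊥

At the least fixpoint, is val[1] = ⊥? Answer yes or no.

Trace (9 dequeues):
  [1] u=0 | in [-2,4] | out [-2,4] | prev ⊥ | push {}
  [2] u=1 | in [-2,4] | out [-2,4] | prev [-1,2] | push {0}
  [3] u=2 | in [-2,4] | out [0,4] | prev ⊥ | push {}
  [4] u=3 | in [-2,4] | out [-4,4] | prev [-2,4] | push {1,2}
  [5] u=0 | in [-4,4] | out [-4,4] | prev [-2,4] | push {}
  [6] u=1 | in [-4,4] | out [-4,4] | prev [-2,4] | push {0,3}
  [7] u=2 | in [-4,4] | out [-2,4] | prev [0,4] | push {}
  [8] u=0 | in [-4,4] | out [-4,4] | ==
  [9] u=3 | in [-4,4] | out [-4,4] | ==

Converged values:
  [0] [-4,4]
  [1] [-4,4]
  [2] [-2,4]
  [3] [-4,4]

no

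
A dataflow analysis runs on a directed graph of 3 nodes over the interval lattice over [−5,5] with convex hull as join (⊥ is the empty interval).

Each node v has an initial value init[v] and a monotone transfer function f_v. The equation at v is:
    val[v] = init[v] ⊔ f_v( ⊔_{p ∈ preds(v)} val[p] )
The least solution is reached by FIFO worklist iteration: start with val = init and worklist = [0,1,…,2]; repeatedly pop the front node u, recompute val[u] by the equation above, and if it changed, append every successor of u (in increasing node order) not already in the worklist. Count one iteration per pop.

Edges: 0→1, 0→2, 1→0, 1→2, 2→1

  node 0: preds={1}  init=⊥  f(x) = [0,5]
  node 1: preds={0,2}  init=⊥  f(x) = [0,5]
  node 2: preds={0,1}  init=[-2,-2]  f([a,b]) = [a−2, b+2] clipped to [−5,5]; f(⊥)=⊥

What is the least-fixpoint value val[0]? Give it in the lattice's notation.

[0,5]

Worklist (5 pops):
  #1 pop 0: in=⊥ → [0,5] (was ⊥); enqueue []
  #2 pop 1: in=[-2,5] → [0,5] (was ⊥); enqueue [0]
  #3 pop 2: in=[0,5] → [-2,5] (was [-2,-2]); enqueue [1]
  #4 pop 0: in=[0,5] → [0,5] (no change)
  #5 pop 1: in=[-2,5] → [0,5] (no change)

Fixpoint:
  val[0] = [0,5]
  val[1] = [0,5]
  val[2] = [-2,5]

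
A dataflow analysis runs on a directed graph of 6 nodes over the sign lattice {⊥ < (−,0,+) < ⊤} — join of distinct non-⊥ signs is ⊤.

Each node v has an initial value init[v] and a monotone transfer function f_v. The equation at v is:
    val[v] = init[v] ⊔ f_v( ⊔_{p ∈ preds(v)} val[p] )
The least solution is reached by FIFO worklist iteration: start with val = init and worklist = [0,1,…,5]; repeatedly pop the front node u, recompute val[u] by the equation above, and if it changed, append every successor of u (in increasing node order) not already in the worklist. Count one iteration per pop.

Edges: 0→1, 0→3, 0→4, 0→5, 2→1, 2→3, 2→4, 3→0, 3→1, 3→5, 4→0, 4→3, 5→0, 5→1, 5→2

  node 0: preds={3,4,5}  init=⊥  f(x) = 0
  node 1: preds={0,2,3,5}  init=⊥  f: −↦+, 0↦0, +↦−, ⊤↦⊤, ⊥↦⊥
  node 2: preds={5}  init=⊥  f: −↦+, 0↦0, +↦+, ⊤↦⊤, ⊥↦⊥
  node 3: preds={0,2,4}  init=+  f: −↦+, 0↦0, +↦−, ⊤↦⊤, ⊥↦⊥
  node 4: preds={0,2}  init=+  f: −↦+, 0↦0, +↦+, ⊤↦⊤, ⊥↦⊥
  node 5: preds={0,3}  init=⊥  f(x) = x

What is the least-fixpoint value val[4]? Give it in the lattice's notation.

Iteration log — 13 steps:
  step 1. node 0  ⊔preds=+  new=0  old=⊥  +wl: 
  step 2. node 1  ⊔preds=⊤  new=⊤  old=⊥  +wl: 
  step 3. node 2  ⊔preds=⊥  new=⊥  stable
  step 4. node 3  ⊔preds=⊤  new=⊤  old=+  +wl: 0,1
  step 5. node 4  ⊔preds=0  new=⊤  old=+  +wl: 3
  step 6. node 5  ⊔preds=⊤  new=⊤  old=⊥  +wl: 2
  step 7. node 0  ⊔preds=⊤  new=0  stable
  step 8. node 1  ⊔preds=⊤  new=⊤  stable
  step 9. node 3  ⊔preds=⊤  new=⊤  stable
  step 10. node 2  ⊔preds=⊤  new=⊤  old=⊥  +wl: 1,3,4
  step 11. node 1  ⊔preds=⊤  new=⊤  stable
  step 12. node 3  ⊔preds=⊤  new=⊤  stable
  step 13. node 4  ⊔preds=⊤  new=⊤  stable

Least fixpoint reached:
  node 0: 0
  node 1: ⊤
  node 2: ⊤
  node 3: ⊤
  node 4: ⊤
  node 5: ⊤

⊤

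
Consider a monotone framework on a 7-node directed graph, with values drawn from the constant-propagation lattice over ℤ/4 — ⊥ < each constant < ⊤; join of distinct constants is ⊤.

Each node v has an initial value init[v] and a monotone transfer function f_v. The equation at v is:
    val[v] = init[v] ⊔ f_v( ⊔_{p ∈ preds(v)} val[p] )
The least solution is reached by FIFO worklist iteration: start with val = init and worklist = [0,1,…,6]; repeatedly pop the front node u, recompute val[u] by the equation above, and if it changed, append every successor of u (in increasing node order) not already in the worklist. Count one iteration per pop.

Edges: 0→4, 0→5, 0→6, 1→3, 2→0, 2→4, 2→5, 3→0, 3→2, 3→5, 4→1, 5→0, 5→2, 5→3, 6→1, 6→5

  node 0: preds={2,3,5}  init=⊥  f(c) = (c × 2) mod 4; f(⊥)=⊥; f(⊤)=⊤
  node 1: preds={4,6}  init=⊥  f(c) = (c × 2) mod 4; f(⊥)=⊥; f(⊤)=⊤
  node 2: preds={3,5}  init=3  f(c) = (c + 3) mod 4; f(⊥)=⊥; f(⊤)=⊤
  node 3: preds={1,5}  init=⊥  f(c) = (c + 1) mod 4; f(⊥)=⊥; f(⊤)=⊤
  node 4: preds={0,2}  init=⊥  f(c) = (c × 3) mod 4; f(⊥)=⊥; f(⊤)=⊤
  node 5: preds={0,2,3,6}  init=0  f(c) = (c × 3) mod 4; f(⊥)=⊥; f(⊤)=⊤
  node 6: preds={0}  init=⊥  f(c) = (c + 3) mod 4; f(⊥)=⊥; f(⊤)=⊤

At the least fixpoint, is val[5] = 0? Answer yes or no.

Trace (15 dequeues):
  [1] u=0 | in ⊤ | out ⊤ | prev ⊥ | push {}
  [2] u=1 | in ⊥ | out ⊥ | ==
  [3] u=2 | in 0 | out 3 | ==
  [4] u=3 | in 0 | out 1 | prev ⊥ | push {0,2}
  [5] u=4 | in ⊤ | out ⊤ | prev ⊥ | push {1}
  [6] u=5 | in ⊤ | out ⊤ | prev 0 | push {3}
  [7] u=6 | in ⊤ | out ⊤ | prev ⊥ | push {5}
  [8] u=0 | in ⊤ | out ⊤ | ==
  [9] u=2 | in ⊤ | out ⊤ | prev 3 | push {0,4}
  [10] u=1 | in ⊤ | out ⊤ | prev ⊥ | push {}
  [11] u=3 | in ⊤ | out ⊤ | prev 1 | push {2}
  [12] u=5 | in ⊤ | out ⊤ | ==
  [13] u=0 | in ⊤ | out ⊤ | ==
  [14] u=4 | in ⊤ | out ⊤ | ==
  [15] u=2 | in ⊤ | out ⊤ | ==

Converged values:
  [0] ⊤
  [1] ⊤
  [2] ⊤
  [3] ⊤
  [4] ⊤
  [5] ⊤
  [6] ⊤

no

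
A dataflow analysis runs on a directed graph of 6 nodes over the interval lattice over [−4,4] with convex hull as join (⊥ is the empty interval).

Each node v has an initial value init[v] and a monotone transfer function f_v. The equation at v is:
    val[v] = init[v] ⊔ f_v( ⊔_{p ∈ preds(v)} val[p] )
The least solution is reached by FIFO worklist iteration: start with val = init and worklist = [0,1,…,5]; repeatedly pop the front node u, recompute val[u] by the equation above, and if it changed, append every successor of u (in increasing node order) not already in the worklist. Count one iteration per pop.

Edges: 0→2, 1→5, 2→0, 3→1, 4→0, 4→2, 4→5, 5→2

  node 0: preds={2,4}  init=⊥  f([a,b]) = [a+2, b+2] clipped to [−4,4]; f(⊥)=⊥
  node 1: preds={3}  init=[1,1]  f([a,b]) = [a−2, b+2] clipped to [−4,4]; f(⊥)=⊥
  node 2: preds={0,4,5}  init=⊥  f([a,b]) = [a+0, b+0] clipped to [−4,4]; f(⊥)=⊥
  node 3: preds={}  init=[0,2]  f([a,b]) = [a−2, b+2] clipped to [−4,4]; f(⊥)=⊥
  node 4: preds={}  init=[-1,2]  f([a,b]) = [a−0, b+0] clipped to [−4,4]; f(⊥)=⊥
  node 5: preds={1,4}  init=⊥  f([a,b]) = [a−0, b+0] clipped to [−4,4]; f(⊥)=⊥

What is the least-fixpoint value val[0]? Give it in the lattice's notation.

[0,4]

Worklist (10 pops):
  #1 pop 0: in=[-1,2] → [1,4] (was ⊥); enqueue []
  #2 pop 1: in=[0,2] → [-2,4] (was [1,1]); enqueue []
  #3 pop 2: in=[-1,4] → [-1,4] (was ⊥); enqueue [0]
  #4 pop 3: in=⊥ → [0,2] (no change)
  #5 pop 4: in=⊥ → [-1,2] (no change)
  #6 pop 5: in=[-2,4] → [-2,4] (was ⊥); enqueue [2]
  #7 pop 0: in=[-1,4] → [1,4] (no change)
  #8 pop 2: in=[-2,4] → [-2,4] (was [-1,4]); enqueue [0]
  #9 pop 0: in=[-2,4] → [0,4] (was [1,4]); enqueue [2]
  #10 pop 2: in=[-2,4] → [-2,4] (no change)

Fixpoint:
  val[0] = [0,4]
  val[1] = [-2,4]
  val[2] = [-2,4]
  val[3] = [0,2]
  val[4] = [-1,2]
  val[5] = [-2,4]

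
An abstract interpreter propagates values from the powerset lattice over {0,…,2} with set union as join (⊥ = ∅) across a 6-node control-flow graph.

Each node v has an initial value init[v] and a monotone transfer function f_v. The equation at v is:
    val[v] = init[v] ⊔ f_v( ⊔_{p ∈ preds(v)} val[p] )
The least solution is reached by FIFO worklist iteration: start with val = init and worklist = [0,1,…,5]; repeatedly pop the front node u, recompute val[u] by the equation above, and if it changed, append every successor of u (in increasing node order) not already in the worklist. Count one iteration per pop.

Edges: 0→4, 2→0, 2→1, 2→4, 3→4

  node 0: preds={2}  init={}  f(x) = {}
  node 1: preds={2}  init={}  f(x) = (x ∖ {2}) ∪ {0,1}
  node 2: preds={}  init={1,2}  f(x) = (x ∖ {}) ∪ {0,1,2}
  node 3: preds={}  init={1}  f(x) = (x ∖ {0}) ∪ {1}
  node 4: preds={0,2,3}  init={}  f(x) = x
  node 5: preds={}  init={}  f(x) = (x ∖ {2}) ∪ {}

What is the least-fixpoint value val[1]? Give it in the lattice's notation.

Worklist (8 pops):
  #1 pop 0: in={1,2} → {} (no change)
  #2 pop 1: in={1,2} → {0,1} (was {}); enqueue []
  #3 pop 2: in={} → {0,1,2} (was {1,2}); enqueue [0,1]
  #4 pop 3: in={} → {1} (no change)
  #5 pop 4: in={0,1,2} → {0,1,2} (was {}); enqueue []
  #6 pop 5: in={} → {} (no change)
  #7 pop 0: in={0,1,2} → {} (no change)
  #8 pop 1: in={0,1,2} → {0,1} (no change)

Fixpoint:
  val[0] = {}
  val[1] = {0,1}
  val[2] = {0,1,2}
  val[3] = {1}
  val[4] = {0,1,2}
  val[5] = {}

{0,1}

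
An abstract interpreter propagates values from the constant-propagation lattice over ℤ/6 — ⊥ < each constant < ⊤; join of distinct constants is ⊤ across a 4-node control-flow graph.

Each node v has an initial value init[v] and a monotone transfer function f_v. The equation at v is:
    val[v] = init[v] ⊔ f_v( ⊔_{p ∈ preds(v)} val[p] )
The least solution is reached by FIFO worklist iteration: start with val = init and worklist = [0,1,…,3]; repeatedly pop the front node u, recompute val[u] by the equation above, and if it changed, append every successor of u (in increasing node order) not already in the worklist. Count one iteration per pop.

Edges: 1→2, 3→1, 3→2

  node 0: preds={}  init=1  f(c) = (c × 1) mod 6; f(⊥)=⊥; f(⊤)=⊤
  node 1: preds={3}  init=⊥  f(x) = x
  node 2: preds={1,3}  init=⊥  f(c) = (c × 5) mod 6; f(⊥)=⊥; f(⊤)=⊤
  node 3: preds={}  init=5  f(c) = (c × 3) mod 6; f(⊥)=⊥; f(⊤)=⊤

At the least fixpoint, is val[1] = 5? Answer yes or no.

Iteration log — 4 steps:
  step 1. node 0  ⊔preds=⊥  new=1  stable
  step 2. node 1  ⊔preds=5  new=5  old=⊥  +wl: 
  step 3. node 2  ⊔preds=5  new=1  old=⊥  +wl: 
  step 4. node 3  ⊔preds=⊥  new=5  stable

Least fixpoint reached:
  node 0: 1
  node 1: 5
  node 2: 1
  node 3: 5

yes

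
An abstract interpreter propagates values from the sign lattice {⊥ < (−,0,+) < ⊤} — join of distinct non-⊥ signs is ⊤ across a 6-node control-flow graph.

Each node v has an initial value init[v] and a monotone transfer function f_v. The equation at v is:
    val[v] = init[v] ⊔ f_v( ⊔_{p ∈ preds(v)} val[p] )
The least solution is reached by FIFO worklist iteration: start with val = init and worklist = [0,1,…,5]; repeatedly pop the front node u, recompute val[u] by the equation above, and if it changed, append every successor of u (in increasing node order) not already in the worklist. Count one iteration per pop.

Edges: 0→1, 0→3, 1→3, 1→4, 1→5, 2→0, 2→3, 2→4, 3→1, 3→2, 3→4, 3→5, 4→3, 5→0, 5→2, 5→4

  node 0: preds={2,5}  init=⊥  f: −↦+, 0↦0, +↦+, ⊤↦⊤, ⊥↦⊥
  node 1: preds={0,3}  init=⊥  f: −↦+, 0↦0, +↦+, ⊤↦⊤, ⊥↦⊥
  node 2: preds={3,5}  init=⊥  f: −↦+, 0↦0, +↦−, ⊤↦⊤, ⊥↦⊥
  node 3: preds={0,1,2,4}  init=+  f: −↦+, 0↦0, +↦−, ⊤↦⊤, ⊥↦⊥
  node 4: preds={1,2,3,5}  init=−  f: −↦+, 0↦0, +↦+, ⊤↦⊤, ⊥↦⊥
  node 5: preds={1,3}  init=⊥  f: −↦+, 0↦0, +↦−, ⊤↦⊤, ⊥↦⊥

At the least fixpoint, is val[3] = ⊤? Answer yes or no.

Iteration log — 13 steps:
  step 1. node 0  ⊔preds=⊥  new=⊥  stable
  step 2. node 1  ⊔preds=+  new=+  old=⊥  +wl: 
  step 3. node 2  ⊔preds=+  new=−  old=⊥  +wl: 0
  step 4. node 3  ⊔preds=⊤  new=⊤  old=+  +wl: 1,2
  step 5. node 4  ⊔preds=⊤  new=⊤  old=−  +wl: 3
  step 6. node 5  ⊔preds=⊤  new=⊤  old=⊥  +wl: 4
  step 7. node 0  ⊔preds=⊤  new=⊤  old=⊥  +wl: 
  step 8. node 1  ⊔preds=⊤  new=⊤  old=+  +wl: 5
  step 9. node 2  ⊔preds=⊤  new=⊤  old=−  +wl: 0
  step 10. node 3  ⊔preds=⊤  new=⊤  stable
  step 11. node 4  ⊔preds=⊤  new=⊤  stable
  step 12. node 5  ⊔preds=⊤  new=⊤  stable
  step 13. node 0  ⊔preds=⊤  new=⊤  stable

Least fixpoint reached:
  node 0: ⊤
  node 1: ⊤
  node 2: ⊤
  node 3: ⊤
  node 4: ⊤
  node 5: ⊤

yes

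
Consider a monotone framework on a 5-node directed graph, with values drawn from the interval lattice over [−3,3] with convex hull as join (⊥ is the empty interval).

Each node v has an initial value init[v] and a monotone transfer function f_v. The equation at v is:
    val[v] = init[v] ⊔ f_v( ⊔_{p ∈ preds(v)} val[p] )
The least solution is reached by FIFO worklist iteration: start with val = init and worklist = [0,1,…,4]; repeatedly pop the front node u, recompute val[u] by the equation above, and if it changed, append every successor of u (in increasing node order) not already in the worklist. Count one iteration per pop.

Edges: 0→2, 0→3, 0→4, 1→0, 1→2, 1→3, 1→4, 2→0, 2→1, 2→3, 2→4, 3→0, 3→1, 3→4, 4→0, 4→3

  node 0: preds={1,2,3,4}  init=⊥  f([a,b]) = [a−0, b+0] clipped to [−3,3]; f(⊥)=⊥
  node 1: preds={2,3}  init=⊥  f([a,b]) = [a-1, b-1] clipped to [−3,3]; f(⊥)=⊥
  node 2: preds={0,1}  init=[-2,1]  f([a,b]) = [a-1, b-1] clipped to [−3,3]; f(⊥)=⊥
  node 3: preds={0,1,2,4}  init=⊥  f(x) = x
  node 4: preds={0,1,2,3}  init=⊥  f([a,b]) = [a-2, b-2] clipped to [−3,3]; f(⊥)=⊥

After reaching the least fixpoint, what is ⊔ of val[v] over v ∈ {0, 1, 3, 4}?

Iteration log — 10 steps:
  step 1. node 0  ⊔preds=[-2,1]  new=[-2,1]  old=⊥  +wl: 
  step 2. node 1  ⊔preds=[-2,1]  new=[-3,0]  old=⊥  +wl: 0
  step 3. node 2  ⊔preds=[-3,1]  new=[-3,1]  old=[-2,1]  +wl: 1
  step 4. node 3  ⊔preds=[-3,1]  new=[-3,1]  old=⊥  +wl: 
  step 5. node 4  ⊔preds=[-3,1]  new=[-3,-1]  old=⊥  +wl: 3
  step 6. node 0  ⊔preds=[-3,1]  new=[-3,1]  old=[-2,1]  +wl: 2,4
  step 7. node 1  ⊔preds=[-3,1]  new=[-3,0]  stable
  step 8. node 3  ⊔preds=[-3,1]  new=[-3,1]  stable
  step 9. node 2  ⊔preds=[-3,1]  new=[-3,1]  stable
  step 10. node 4  ⊔preds=[-3,1]  new=[-3,-1]  stable

Least fixpoint reached:
  node 0: [-3,1]
  node 1: [-3,0]
  node 2: [-3,1]
  node 3: [-3,1]
  node 4: [-3,-1]

[-3,1]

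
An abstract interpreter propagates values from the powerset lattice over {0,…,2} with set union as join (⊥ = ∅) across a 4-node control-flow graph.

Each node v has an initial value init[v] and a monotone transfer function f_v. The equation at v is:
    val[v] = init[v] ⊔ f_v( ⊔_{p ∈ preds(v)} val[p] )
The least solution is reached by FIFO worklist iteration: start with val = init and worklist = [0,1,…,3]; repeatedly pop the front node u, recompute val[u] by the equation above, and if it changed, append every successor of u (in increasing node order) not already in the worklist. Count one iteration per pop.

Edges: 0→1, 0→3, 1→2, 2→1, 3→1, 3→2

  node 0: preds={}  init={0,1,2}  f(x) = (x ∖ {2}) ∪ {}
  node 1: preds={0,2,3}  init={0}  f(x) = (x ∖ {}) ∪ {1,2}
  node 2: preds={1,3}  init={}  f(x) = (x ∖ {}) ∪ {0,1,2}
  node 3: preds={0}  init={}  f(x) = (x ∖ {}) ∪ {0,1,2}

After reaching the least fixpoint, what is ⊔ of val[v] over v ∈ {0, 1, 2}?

Iteration log — 6 steps:
  step 1. node 0  ⊔preds={}  new={0,1,2}  stable
  step 2. node 1  ⊔preds={0,1,2}  new={0,1,2}  old={0}  +wl: 
  step 3. node 2  ⊔preds={0,1,2}  new={0,1,2}  old={}  +wl: 1
  step 4. node 3  ⊔preds={0,1,2}  new={0,1,2}  old={}  +wl: 2
  step 5. node 1  ⊔preds={0,1,2}  new={0,1,2}  stable
  step 6. node 2  ⊔preds={0,1,2}  new={0,1,2}  stable

Least fixpoint reached:
  node 0: {0,1,2}
  node 1: {0,1,2}
  node 2: {0,1,2}
  node 3: {0,1,2}

{0,1,2}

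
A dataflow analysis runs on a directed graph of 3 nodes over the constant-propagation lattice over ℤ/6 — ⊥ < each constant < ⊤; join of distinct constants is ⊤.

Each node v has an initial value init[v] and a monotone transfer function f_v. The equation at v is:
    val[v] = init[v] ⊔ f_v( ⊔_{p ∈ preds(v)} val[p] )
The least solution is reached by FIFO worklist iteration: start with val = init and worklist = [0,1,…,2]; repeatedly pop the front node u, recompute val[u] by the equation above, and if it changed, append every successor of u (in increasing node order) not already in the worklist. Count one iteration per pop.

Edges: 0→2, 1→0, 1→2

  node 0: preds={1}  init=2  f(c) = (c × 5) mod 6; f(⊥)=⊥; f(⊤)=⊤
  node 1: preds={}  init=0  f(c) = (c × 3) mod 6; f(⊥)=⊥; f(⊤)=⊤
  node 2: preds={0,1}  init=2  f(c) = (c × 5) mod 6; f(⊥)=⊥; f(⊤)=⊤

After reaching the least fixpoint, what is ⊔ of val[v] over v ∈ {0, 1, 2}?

⊤

Worklist (3 pops):
  #1 pop 0: in=0 → ⊤ (was 2); enqueue []
  #2 pop 1: in=⊥ → 0 (no change)
  #3 pop 2: in=⊤ → ⊤ (was 2); enqueue []

Fixpoint:
  val[0] = ⊤
  val[1] = 0
  val[2] = ⊤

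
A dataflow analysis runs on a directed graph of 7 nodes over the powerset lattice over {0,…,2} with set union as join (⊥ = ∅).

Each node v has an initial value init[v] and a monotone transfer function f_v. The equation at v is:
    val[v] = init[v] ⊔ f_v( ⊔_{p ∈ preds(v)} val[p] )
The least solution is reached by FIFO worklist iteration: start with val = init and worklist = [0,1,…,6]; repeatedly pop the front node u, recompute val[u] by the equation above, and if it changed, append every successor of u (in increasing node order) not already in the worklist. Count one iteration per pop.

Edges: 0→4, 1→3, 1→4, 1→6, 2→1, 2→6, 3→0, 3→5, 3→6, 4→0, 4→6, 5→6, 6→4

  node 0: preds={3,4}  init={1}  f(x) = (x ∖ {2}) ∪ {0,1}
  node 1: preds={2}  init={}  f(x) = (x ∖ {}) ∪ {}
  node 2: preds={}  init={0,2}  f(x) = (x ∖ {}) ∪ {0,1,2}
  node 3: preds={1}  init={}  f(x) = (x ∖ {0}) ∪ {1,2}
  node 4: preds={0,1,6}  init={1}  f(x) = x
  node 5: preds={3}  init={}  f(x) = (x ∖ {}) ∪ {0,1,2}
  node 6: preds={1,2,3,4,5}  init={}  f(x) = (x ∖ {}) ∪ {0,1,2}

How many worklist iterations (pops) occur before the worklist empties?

Worklist (12 pops):
  #1 pop 0: in={1} → {0,1} (was {1}); enqueue []
  #2 pop 1: in={0,2} → {0,2} (was {}); enqueue []
  #3 pop 2: in={} → {0,1,2} (was {0,2}); enqueue [1]
  #4 pop 3: in={0,2} → {1,2} (was {}); enqueue [0]
  #5 pop 4: in={0,1,2} → {0,1,2} (was {1}); enqueue []
  #6 pop 5: in={1,2} → {0,1,2} (was {}); enqueue []
  #7 pop 6: in={0,1,2} → {0,1,2} (was {}); enqueue [4]
  #8 pop 1: in={0,1,2} → {0,1,2} (was {0,2}); enqueue [3,6]
  #9 pop 0: in={0,1,2} → {0,1} (no change)
  #10 pop 4: in={0,1,2} → {0,1,2} (no change)
  #11 pop 3: in={0,1,2} → {1,2} (no change)
  #12 pop 6: in={0,1,2} → {0,1,2} (no change)

Fixpoint:
  val[0] = {0,1}
  val[1] = {0,1,2}
  val[2] = {0,1,2}
  val[3] = {1,2}
  val[4] = {0,1,2}
  val[5] = {0,1,2}
  val[6] = {0,1,2}

12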